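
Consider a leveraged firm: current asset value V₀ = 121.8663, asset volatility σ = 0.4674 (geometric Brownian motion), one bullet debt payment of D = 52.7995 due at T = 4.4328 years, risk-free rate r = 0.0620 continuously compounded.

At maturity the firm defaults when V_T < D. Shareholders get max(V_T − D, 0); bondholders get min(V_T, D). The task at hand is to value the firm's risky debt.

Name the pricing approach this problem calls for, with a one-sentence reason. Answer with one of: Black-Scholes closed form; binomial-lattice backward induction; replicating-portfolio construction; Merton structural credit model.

Key observation: the asked-for credit quantity lives on the firm's capital structure — asset value, asset volatility, debt face 52.7995 — which is the structural model's domain.

framework: Merton structural credit model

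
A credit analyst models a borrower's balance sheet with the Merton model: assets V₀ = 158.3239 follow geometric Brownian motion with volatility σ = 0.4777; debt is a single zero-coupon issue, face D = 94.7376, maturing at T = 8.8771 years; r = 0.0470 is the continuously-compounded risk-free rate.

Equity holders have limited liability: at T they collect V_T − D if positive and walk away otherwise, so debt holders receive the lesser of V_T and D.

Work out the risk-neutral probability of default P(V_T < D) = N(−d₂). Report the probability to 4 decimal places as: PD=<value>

PD=0.5230

Equity is a call on the firm's assets struck at D = 94.7376:
d₁ = [ln(V₀/D) + (r + σ²/2)T] / (σ√T)
   = [ln(158.3239/94.7376) + (0.0470 + 0.5·0.4777²)·8.8771] / (0.4777·√8.8771)
   = [0.513532 + 1.430089] / 1.423281 = 1.365591
d₂ = d₁ − σ√T = 1.365591 − 1.423281 = -0.057690
risk-neutral PD = N(−d₂) = N(0.057690) = 0.523002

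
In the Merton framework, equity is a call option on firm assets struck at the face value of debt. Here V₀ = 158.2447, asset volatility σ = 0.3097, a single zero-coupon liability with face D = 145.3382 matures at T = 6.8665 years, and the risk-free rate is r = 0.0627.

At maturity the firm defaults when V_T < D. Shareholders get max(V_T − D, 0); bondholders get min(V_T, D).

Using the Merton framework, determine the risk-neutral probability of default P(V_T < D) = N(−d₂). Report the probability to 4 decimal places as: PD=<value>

PD=0.4092

With assets at 158.2447 and a single debt payment of 145.3382 at 6.8665 years:
d₁ = [ln(V₀/D) + (r + σ²/2)T] / (σ√T)
   = [ln(158.2447/145.3382) + (0.0627 + 0.5·0.3097²)·6.8665] / (0.3097·√6.8665)
   = [0.085079 + 0.759827] / 0.811538 = 1.041117
d₂ = d₁ − σ√T = 1.041117 − 0.811538 = 0.229578
risk-neutral PD = N(−d₂) = N(-0.229578) = 0.409210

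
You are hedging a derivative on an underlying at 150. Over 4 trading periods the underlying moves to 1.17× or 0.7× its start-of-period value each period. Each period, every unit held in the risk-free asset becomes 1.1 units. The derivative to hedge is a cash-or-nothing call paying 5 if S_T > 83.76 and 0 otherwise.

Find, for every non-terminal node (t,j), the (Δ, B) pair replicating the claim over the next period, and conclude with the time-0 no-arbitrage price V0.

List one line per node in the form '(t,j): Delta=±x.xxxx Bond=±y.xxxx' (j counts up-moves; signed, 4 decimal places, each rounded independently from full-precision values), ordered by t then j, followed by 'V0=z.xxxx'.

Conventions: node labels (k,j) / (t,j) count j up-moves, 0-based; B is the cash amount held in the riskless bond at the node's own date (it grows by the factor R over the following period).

Arbitrage-free pricing uses the up-move probability p* = (R−d)/(u−d) = 0.8511, discounting each step at R = 1.1.
At maturity the claim pays: V(4,0)=0.0000, V(4,1)=0.0000, V(4,2)=5.0000, V(4,3)=5.0000, V(4,4)=5.0000
  t=3,j=0: stock 51.4500 → up 60.1965 (V=0.0000), down 36.0150 (V=0.0000). Price 0.0000; hedge Δ=0.0000, bond B=0.0000.
  t=3,j=1: stock 85.9950 → up 100.6141 (V=5.0000), down 60.1965 (V=0.0000). Price 3.8685; hedge Δ=0.1237, bond B=-6.7698.
  t=3,j=2: stock 143.7345 → up 168.1694 (V=5.0000), down 100.6141 (V=5.0000). Price 4.5455; hedge Δ=0.0000, bond B=4.5455.
  t=3,j=3: stock 240.2419 → up 281.0831 (V=5.0000), down 168.1694 (V=5.0000). Price 4.5455; hedge Δ=0.0000, bond B=4.5455.
  t=2,j=0: stock 73.5000 → up 85.9950 (V=3.8685), down 51.4500 (V=0.0000). Price 2.9930; hedge Δ=0.1120, bond B=-5.2378.
  t=2,j=1: stock 122.8500 → up 143.7345 (V=4.5455), down 85.9950 (V=3.8685). Price 4.0406; hedge Δ=0.0117, bond B=2.6002.
  t=2,j=2: stock 205.3350 → up 240.2419 (V=4.5455), down 143.7345 (V=4.5455). Price 4.1322; hedge Δ=0.0000, bond B=4.1322.
  t=1,j=0: stock 105.0000 → up 122.8500 (V=4.0406), down 73.5000 (V=2.9930). Price 3.5314; hedge Δ=0.0212, bond B=1.3026.
  t=1,j=1: stock 175.5000 → up 205.3350 (V=4.1322), down 122.8500 (V=4.0406). Price 3.7442; hedge Δ=0.0011, bond B=3.5491.
  t=0,j=0: stock 150.0000 → up 175.5000 (V=3.7442), down 105.0000 (V=3.5314). Price 3.3750; hedge Δ=0.0030, bond B=2.9223.
Check: Δ(0,0)·S0 + B(0,0) = 3.3750 = V0.

(0,0): Delta=0.0030 Bond=2.9223
(1,0): Delta=0.0212 Bond=1.3026
(1,1): Delta=0.0011 Bond=3.5491
(2,0): Delta=0.1120 Bond=-5.2378
(2,1): Delta=0.0117 Bond=2.6002
(2,2): Delta=0.0000 Bond=4.1322
(3,0): Delta=0.0000 Bond=0.0000
(3,1): Delta=0.1237 Bond=-6.7698
(3,2): Delta=0.0000 Bond=4.5455
(3,3): Delta=0.0000 Bond=4.5455
V0=3.3750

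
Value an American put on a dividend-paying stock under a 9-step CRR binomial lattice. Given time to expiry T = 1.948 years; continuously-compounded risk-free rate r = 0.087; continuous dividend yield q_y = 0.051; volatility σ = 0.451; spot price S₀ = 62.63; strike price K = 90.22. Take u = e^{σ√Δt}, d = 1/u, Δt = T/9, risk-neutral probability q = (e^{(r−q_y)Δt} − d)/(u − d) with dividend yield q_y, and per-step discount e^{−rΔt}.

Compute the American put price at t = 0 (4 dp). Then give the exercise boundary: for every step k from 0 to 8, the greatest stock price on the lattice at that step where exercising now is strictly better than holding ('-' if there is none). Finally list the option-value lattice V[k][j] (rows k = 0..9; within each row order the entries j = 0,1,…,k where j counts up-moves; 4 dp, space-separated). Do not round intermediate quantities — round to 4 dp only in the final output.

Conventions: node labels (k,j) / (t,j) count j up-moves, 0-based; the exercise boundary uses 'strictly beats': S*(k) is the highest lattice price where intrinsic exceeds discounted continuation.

params: Δt=0.21644 u=1.23346 d=0.81073 q=0.46624 e^(-rΔt)=0.98135
t_9 payoffs: 80.7432 75.8018 68.2838 56.8459 39.4440 12.9685 0.0000 0.0000 0.0000 0.0000
t_8: node(8,0) S=11.6893 payoff=78.5307 vs cont=76.9760 → 78.5307 [stop]  node(8,1) S=17.7843 payoff=72.4357 vs cont=70.9479 → 72.4357 [stop]  node(8,2) S=27.0574 payoff=63.1626 vs cont=61.7767 → 63.1626 [stop]  node(8,3) S=41.1655 payoff=49.0545 vs cont=47.8234 → 49.0545 [stop]  node(8,4) S=62.6300 payoff=27.5900 vs cont=26.5945 → 27.5900 [stop]  node(8,5) S=95.2864 payoff=0.0000 vs cont=6.7929 → 6.7929 [wait]  node(8,6) S=144.9705 payoff=0.0000 vs cont=0.0000 → 0.0000 [wait]  node(8,7) S=220.5607 payoff=0.0000 vs cont=0.0000 → 0.0000 [wait]  node(8,8) S=335.5650 payoff=0.0000 vs cont=0.0000 → 0.0000 [wait]  ⇒ S*(8)=62.6300
t_7: node(7,0) S=14.4182 payoff=75.8018 vs cont=74.2770 → 75.8018 [stop]  node(7,1) S=21.9362 payoff=68.2838 vs cont=66.8416 → 68.2838 [stop]  node(7,2) S=33.3741 payoff=56.8459 vs cont=55.5293 → 56.8459 [stop]  node(7,3) S=50.7760 payoff=39.4440 vs cont=38.3185 → 39.4440 [stop]  node(7,4) S=77.2515 payoff=12.9685 vs cont=17.5598 → 17.5598 [wait]  node(7,5) S=117.5318 payoff=0.0000 vs cont=3.5582 → 3.5582 [wait]  node(7,6) S=178.8149 payoff=0.0000 vs cont=0.0000 → 0.0000 [wait]  node(7,7) S=272.0522 payoff=0.0000 vs cont=0.0000 → 0.0000 [wait]  ⇒ S*(7)=50.7760
t_6: node(6,0) S=17.7843 payoff=72.4357 vs cont=70.9479 → 72.4357 [stop]  node(6,1) S=27.0574 payoff=63.1626 vs cont=61.7767 → 63.1626 [stop]  node(6,2) S=41.1655 payoff=49.0545 vs cont=47.8234 → 49.0545 [stop]  node(6,3) S=62.6300 payoff=27.5900 vs cont=28.6952 → 28.6952 [wait]  node(6,4) S=95.2864 payoff=0.0000 vs cont=10.8259 → 10.8259 [wait]  node(6,5) S=144.9705 payoff=0.0000 vs cont=1.8638 → 1.8638 [wait]  node(6,6) S=220.5607 payoff=0.0000 vs cont=0.0000 → 0.0000 [wait]  ⇒ S*(6)=41.1655
t_5: node(5,0) S=21.9362 payoff=68.2838 vs cont=66.8416 → 68.2838 [stop]  node(5,1) S=33.3741 payoff=56.8459 vs cont=55.5293 → 56.8459 [stop]  node(5,2) S=50.7760 payoff=39.4440 vs cont=38.8241 → 39.4440 [stop]  node(5,3) S=77.2515 payoff=12.9685 vs cont=19.9839 → 19.9839 [wait]  node(5,4) S=117.5318 payoff=0.0000 vs cont=6.5234 → 6.5234 [wait]  node(5,5) S=178.8149 payoff=0.0000 vs cont=0.9762 → 0.9762 [wait]  ⇒ S*(5)=50.7760
t_4: node(4,0) S=27.0574 payoff=63.1626 vs cont=61.7767 → 63.1626 [stop]  node(4,1) S=41.1655 payoff=49.0545 vs cont=47.8234 → 49.0545 [stop]  node(4,2) S=62.6300 payoff=27.5900 vs cont=29.8044 → 29.8044 [wait]  node(4,3) S=95.2864 payoff=0.0000 vs cont=13.4523 → 13.4523 [wait]  node(4,4) S=144.9705 payoff=0.0000 vs cont=3.8636 → 3.8636 [wait]  ⇒ S*(4)=41.1655
t_3: node(3,0) S=33.3741 payoff=56.8459 vs cont=55.5293 → 56.8459 [stop]  node(3,1) S=50.7760 payoff=39.4440 vs cont=39.3316 → 39.4440 [stop]  node(3,2) S=77.2515 payoff=12.9685 vs cont=21.7666 → 21.7666 [wait]  node(3,3) S=117.5318 payoff=0.0000 vs cont=8.8141 → 8.8141 [wait]  ⇒ S*(3)=50.7760
t_2: node(2,0) S=41.1655 payoff=49.0545 vs cont=47.8234 → 49.0545 [stop]  node(2,1) S=62.6300 payoff=27.5900 vs cont=30.6201 → 30.6201 [wait]  node(2,2) S=95.2864 payoff=0.0000 vs cont=15.4343 → 15.4343 [wait]  ⇒ S*(2)=41.1655
t_1: node(1,0) S=50.7760 payoff=39.4440 vs cont=39.7048 → 39.7048 [wait]  node(1,1) S=77.2515 payoff=12.9685 vs cont=23.1007 → 23.1007 [wait]  ⇒ S*(1)=-
t_0: node(0,0) S=62.6300 payoff=27.5900 vs cont=31.3670 → 31.3670 [wait]  ⇒ S*(0)=-

price = 31.3670
boundary = - - 41.1655 50.7760 41.1655 50.7760 41.1655 50.7760 62.6300
tree:
31.3670
39.7048 23.1007
49.0545 30.6201 15.4343
56.8459 39.4440 21.7666 8.8141
63.1626 49.0545 29.8044 13.4523 3.8636
68.2838 56.8459 39.4440 19.9839 6.5234 0.9762
72.4357 63.1626 49.0545 28.6952 10.8259 1.8638 0.0000
75.8018 68.2838 56.8459 39.4440 17.5598 3.5582 0.0000 0.0000
78.5307 72.4357 63.1626 49.0545 27.5900 6.7929 0.0000 0.0000 0.0000
80.7432 75.8018 68.2838 56.8459 39.4440 12.9685 0.0000 0.0000 0.0000 0.0000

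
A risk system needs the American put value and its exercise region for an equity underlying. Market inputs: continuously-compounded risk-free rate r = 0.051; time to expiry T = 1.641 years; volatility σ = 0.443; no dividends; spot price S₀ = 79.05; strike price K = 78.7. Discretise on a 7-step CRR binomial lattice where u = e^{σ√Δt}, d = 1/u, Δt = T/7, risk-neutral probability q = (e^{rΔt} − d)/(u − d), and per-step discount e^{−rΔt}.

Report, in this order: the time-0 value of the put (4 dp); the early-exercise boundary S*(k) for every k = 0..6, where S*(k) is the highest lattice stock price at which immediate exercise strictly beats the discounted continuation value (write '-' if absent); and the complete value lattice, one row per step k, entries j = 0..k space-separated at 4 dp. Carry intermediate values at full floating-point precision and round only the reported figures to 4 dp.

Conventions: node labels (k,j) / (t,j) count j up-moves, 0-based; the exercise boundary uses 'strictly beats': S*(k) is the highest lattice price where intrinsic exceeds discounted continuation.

price = 15.0477
boundary = - - - 41.5380 33.5191 41.5380 51.4751
tree:
15.0477
21.0303 8.8010
28.4687 13.3226 4.0146
37.1620 19.5591 6.7509 1.0847
45.1809 27.6296 11.1136 2.0886 0.0000
51.6517 37.1620 17.7692 4.0217 0.0000 0.0000
56.8733 45.1809 27.2249 7.7437 0.0000 0.0000 0.0000
61.0869 51.6517 37.1620 14.9104 0.0000 0.0000 0.0000 0.0000

Δt=0.23443, u=1.23923, d=0.80695, q=0.47441, disc=e^(-rΔt)=0.98812
k=7 terminal: V=max(K-S,0) → 61.0869 51.6517 37.1620 14.9104 0.0000 0.0000 0.0000 0.0000
k=6: j=0 S=21.8267 intr=56.8733 cont=55.9380 V=56.8733[EX]; j=1 S=33.5191 intr=45.1809 cont=44.2455 V=45.1809[EX]; j=2 S=51.4751 intr=27.2249 cont=26.2896 V=27.2249[EX]; j=3 S=79.0500 intr=0.0000 cont=7.7437 V=7.7437[hold]; j=4 S=121.3966 intr=0.0000 cont=0.0000 V=0.0000[hold]; j=5 S=186.4279 intr=0.0000 cont=0.0000 V=0.0000[hold]; j=6 S=286.2960 intr=0.0000 cont=0.0000 V=0.0000[hold]  S*(6)=51.4751
k=5: j=0 S=27.0483 intr=51.6517 cont=50.7163 V=51.6517[EX]; j=1 S=41.5380 intr=37.1620 cont=36.2267 V=37.1620[EX]; j=2 S=63.7896 intr=14.9104 cont=17.7692 V=17.7692[hold]; j=3 S=97.9612 intr=0.0000 cont=4.0217 V=4.0217[hold]; j=4 S=150.4384 intr=0.0000 cont=0.0000 V=0.0000[hold]; j=5 S=231.0272 intr=0.0000 cont=0.0000 V=0.0000[hold]  S*(5)=41.5380
k=4: j=0 S=33.5191 intr=45.1809 cont=44.2455 V=45.1809[EX]; j=1 S=51.4751 intr=27.2249 cont=27.6296 V=27.6296[hold]; j=2 S=79.0500 intr=0.0000 cont=11.1136 V=11.1136[hold]; j=3 S=121.3966 intr=0.0000 cont=2.0886 V=2.0886[hold]; j=4 S=186.4279 intr=0.0000 cont=0.0000 V=0.0000[hold]  S*(4)=33.5191
k=3: j=0 S=41.5380 intr=37.1620 cont=36.4165 V=37.1620[EX]; j=1 S=63.7896 intr=14.9104 cont=19.5591 V=19.5591[hold]; j=2 S=97.9612 intr=0.0000 cont=6.7509 V=6.7509[hold]; j=3 S=150.4384 intr=0.0000 cont=1.0847 V=1.0847[hold]  S*(3)=41.5380
k=2: j=0 S=51.4751 intr=27.2249 cont=28.4687 V=28.4687[hold]; j=1 S=79.0500 intr=0.0000 cont=13.3226 V=13.3226[hold]; j=2 S=121.3966 intr=0.0000 cont=4.0146 V=4.0146[hold]  S*(2)=-
k=1: j=0 S=63.7896 intr=14.9104 cont=21.0303 V=21.0303[hold]; j=1 S=97.9612 intr=0.0000 cont=8.8010 V=8.8010[hold]  S*(1)=-
k=0: j=0 S=79.0500 intr=0.0000 cont=15.0477 V=15.0477[hold]  S*(0)=-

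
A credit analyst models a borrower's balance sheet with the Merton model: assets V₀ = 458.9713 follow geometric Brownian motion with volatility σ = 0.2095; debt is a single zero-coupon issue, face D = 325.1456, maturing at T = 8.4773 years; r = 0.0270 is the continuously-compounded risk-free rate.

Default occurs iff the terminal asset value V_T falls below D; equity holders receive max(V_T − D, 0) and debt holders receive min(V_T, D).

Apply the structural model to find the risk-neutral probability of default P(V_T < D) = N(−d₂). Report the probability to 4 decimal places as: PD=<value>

PD=0.2626

Work the structural quantities from V₀ = 458.9713 against face 325.1456:
d₁ = [ln(V₀/D) + (r + σ²/2)T] / (σ√T)
   = [ln(458.9713/325.1456) + (0.0270 + 0.5·0.2095²)·8.4773] / (0.2095·√8.4773)
   = [0.344715 + 0.414923] / 0.609976 = 1.245356
d₂ = d₁ − σ√T = 1.245356 − 0.609976 = 0.635379
risk-neutral PD = N(−d₂) = N(-0.635379) = 0.262590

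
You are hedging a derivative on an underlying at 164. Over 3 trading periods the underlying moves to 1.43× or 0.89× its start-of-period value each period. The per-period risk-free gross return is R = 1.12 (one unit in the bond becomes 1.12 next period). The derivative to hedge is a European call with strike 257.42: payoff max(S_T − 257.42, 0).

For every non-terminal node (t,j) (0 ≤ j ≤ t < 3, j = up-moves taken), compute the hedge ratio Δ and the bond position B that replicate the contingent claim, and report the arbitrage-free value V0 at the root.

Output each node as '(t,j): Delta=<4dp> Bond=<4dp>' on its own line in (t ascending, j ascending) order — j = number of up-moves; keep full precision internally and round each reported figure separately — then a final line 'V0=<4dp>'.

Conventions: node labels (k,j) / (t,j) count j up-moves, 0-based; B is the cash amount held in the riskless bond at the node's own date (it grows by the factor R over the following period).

(0,0): Delta=0.4765 Bond=-56.7915
(1,0): Delta=0.1981 Bond=-22.9745
(1,1): Delta=0.7100 Bond=-118.3714
(2,0): Delta=0.0000 Bond=0.0000
(2,1): Delta=0.3642 Bond=-60.4129
(2,2): Delta=1.0000 Bond=-229.8393
V0=21.3475

Risk-neutral probability p* = (R−d)/(u−d) = (1.12−0.89)/(1.43−0.89) = 0.4259.
At maturity the claim pays: V(3,0)=0.0000, V(3,1)=0.0000, V(3,2)=41.0536, V(3,3)=222.1499
(2,0): S=129.9044. Δ = (V_up−V_dn)/(S_up−S_dn) = (0.0000−0.0000)/(185.7633−115.6149) = 0.0000. V = [p*·0.0000 + (1−p*)·0.0000]/1.12 = 0.0000. B = V − Δ·S = 0.0000.
(2,1): S=208.7228. Δ = (V_up−V_dn)/(S_up−S_dn) = (41.0536−0.0000)/(298.4736−185.7633) = 0.3642. V = [p*·41.0536 + (1−p*)·0.0000]/1.12 = 15.6123. B = V − Δ·S = -60.4129.
(2,2): S=335.3636. Δ = (V_up−V_dn)/(S_up−S_dn) = (222.1499−41.0536)/(479.5699−298.4736) = 1.0000. V = [p*·222.1499 + (1−p*)·41.0536]/1.12 = 105.5243. B = V − Δ·S = -229.8393.
(1,0): S=145.9600. Δ = (V_up−V_dn)/(S_up−S_dn) = (15.6123−0.0000)/(208.7228−129.9044) = 0.1981. V = [p*·15.6123 + (1−p*)·0.0000]/1.12 = 5.9372. B = V − Δ·S = -22.9745.
(1,1): S=234.5200. Δ = (V_up−V_dn)/(S_up−S_dn) = (105.5243−15.6123)/(335.3636−208.7228) = 0.7100. V = [p*·105.5243 + (1−p*)·15.6123]/1.12 = 48.1323. B = V − Δ·S = -118.3714.
(0,0): S=164.0000. Δ = (V_up−V_dn)/(S_up−S_dn) = (48.1323−5.9372)/(234.5200−145.9600) = 0.4765. V = [p*·48.1323 + (1−p*)·5.9372]/1.12 = 21.3475. B = V − Δ·S = -56.7915.
Check: Δ(0,0)·S0 + B(0,0) = 21.3475 = V0.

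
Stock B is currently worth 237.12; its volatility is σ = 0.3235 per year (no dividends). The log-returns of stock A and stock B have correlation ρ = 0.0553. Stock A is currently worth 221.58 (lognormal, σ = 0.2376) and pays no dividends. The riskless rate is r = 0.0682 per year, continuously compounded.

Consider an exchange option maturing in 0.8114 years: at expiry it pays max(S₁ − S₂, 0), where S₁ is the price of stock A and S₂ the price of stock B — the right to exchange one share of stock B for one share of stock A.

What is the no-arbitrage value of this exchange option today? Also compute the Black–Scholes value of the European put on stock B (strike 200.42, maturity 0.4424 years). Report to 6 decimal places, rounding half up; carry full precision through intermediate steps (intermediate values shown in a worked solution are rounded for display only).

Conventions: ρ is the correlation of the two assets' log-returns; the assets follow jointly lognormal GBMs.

σ_eff = √(σ₁² + σ₂² − 2ρσ₁σ₂) = √(0.2376² + 0.3235² − 2·0.0553·0.2376·0.3235) = 0.390647
d₁ = (ln(S₁/S₂) + (q₂ − q₁ + σ_eff²/2)T) / (σ_eff√T) = (ln(221.58/237.12) + (0.0 − 0.0 + 0.076302)·0.8114) / 0.351886 = -0.016684
d₂ = d₁ − σ_eff√T = -0.016684 − 0.351886 = -0.368570
N(d₁) = 0.493344,  N(d₂) = 0.356224
V = S₁·e^{−q₁T}·N(d₁) − S₂·e^{−q₂T}·N(d₂) = 109.315249 − 84.467890 = 24.847358
[vanilla: stock B put K=200.42]
σ√T = 0.3235·√0.4424 = 0.215170
d₁ = (ln(S/K) + (r+σ²/2)T) / (σ√T) = (ln(237.12/200.42) + (0.0682+0.3235²/2)·0.4424) / 0.215170 = (0.168151 + 0.053321) / 0.215170 = 1.029288
d₂ = d₁ − σ√T = 1.029288 − 0.215170 = 0.814118
e^{−rT} = 0.970279
N(−d₁) = 0.151672,  N(−d₂) = 0.207789
price = K·e^{−rT}·N(−d₂) − S·N(−d₁) = 40.407284 − 35.964514 = 4.442769

exchange price = 24.847358
price(stock B put K=200.42) = 4.442769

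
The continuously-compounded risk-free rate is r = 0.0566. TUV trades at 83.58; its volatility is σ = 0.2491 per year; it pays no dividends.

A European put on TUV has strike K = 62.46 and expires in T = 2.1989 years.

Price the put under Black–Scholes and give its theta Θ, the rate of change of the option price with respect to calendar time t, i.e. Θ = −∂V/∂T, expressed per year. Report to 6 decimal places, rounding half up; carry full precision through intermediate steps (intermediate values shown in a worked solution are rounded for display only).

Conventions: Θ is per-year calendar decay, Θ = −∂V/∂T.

price = 1.617624
Θ = -0.645862

σ√T = 0.2491·√2.1989 = 0.369383
d₁ = (ln(S/K) + (r+σ²/2)T) / (σ√T) = (ln(83.58/62.46) + (0.0566+0.2491²/2)·2.1989) / 0.369383 = (0.291278 + 0.192680) / 0.369383 = 1.310179
d₂ = d₁ − σ√T = 1.310179 − 0.369383 = 0.940796
e^{−rT} = 0.882976
N(−d₁) = 0.095068,  N(−d₂) = 0.173405
Put price V = K·e^{−rT}·N(−d₂) − S·N(−d₁) = 9.563376 − 7.945752 = 1.617624
φ(d₁) = (1/√(2π))·e^{−d₁²/2} = 0.169107
Θ = −S·φ(d₁)·σ/(2√T) + r·K·e^{−rT}·N(−d₂) = −1.187149 + 0.541287 = -0.645862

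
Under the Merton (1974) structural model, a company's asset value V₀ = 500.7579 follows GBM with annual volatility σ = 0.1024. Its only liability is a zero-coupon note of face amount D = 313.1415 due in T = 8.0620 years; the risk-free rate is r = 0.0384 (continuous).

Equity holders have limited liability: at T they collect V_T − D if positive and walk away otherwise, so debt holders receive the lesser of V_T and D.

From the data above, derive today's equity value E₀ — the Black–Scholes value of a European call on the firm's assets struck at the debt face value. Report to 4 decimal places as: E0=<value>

E0=271.0997

With assets at 500.7579 and a single debt payment of 313.1415 at 8.0620 years:
d₁ = [ln(V₀/D) + (r + σ²/2)T] / (σ√T)
   = [ln(500.7579/313.1415) + (0.0384 + 0.5·0.1024²)·8.0620] / (0.1024·√8.0620)
   = [0.469468 + 0.351849] / 0.290751 = 2.824810
d₂ = d₁ − σ√T = 2.824810 − 0.290751 = 2.534059
N(d₁) = 0.997635,  N(d₂) = 0.994363,  e^(−rT) = 0.733754
E₀ = V₀·N(d₁) − D·e^(−rT)·N(d₂)
   = 500.7579·0.997635 − 313.1415·0.733754·0.994363 = 271.099732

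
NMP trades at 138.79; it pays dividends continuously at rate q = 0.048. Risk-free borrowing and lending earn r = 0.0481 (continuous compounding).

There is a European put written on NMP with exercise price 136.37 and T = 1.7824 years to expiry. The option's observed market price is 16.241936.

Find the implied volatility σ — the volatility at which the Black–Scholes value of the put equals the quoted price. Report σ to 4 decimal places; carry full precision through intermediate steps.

sigma = 0.2591

At σ = 0.2591 the Black–Scholes value reproduces the quote:
σ√T = 0.2591·√1.7824 = 0.345915
d₁ = (ln(S/K) + (r−q+σ²/2)T) / (σ√T) = (ln(138.79/136.37) + (0.0481−0.048+0.2591²/2)·1.7824) / 0.345915 = (0.017590 + 0.060007) / 0.345915 = 0.224324
d₂ = d₁ − σ√T = 0.224324 − 0.345915 = -0.121591
e^{−rT} = 0.917839
e^{−qT} = 0.918002
N(−d₁) = 0.411253,  N(−d₂) = 0.548389
V = K·e^{−rT}·N(−d₂) − S·e^{−qT}·N(−d₁) = 68.639439 − 52.397503 = 16.241936 (equal to the quote); since ∂V/∂σ > 0 for all σ, the implied volatility is unique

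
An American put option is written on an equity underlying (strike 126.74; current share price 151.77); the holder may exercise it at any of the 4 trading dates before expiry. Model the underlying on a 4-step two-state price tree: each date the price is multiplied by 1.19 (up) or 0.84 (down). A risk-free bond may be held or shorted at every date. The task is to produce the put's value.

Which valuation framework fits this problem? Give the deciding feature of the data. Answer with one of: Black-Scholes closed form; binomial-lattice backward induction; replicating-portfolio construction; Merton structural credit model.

Key observation: the defining feature is the embedded early-exercise option across 4 discrete dates on the spot-151.77 tree; pricing the strike-126.74 put means working backward with an exercise test at every node.

framework: binomial-lattice backward induction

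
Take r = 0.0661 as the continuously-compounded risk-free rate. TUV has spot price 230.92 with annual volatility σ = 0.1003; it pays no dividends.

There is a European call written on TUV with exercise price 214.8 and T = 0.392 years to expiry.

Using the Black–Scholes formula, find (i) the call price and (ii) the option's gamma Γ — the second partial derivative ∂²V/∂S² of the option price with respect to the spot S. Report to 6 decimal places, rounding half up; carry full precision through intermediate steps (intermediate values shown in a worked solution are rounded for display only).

σ√T = 0.1003·√0.392 = 0.062798
d₁ = (ln(S/K) + (r+σ²/2)T) / (σ√T) = (ln(230.92/214.8) + (0.0661+0.1003²/2)·0.392) / 0.062798 = (0.072364 + 0.027883) / 0.062798 = 1.596347
d₂ = d₁ − σ√T = 1.596347 − 0.062798 = 1.533549
e^{−rT} = 0.974422
N(d₁) = 0.944794,  N(d₂) = 0.937430
Call price V = S·N(d₁) − K·e^{−rT}·N(d₂) = 218.171895 − 196.209429 = 21.962466
φ(d₁) = (1/√(2π))·e^{−d₁²/2} = 0.111570
Γ = φ(d₁) / (S·σ·√T) = 0.007694

price = 21.962466
Γ = 0.007694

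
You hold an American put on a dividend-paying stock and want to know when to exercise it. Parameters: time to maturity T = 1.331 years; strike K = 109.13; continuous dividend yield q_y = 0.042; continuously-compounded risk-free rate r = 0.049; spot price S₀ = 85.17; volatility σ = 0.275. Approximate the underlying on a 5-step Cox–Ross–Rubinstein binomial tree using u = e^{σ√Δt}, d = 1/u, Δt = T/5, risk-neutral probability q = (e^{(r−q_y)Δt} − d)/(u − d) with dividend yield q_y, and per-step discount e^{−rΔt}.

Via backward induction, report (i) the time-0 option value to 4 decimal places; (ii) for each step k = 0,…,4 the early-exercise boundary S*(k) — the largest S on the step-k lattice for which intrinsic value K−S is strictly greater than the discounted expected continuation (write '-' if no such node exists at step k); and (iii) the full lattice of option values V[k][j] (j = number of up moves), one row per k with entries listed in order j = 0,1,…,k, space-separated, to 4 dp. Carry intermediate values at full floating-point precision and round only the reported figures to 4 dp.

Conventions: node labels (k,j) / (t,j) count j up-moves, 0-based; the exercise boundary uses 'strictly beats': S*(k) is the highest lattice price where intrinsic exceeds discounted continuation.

params: Δt=0.26620 u=1.15244 d=0.86772 q=0.47114 e^(-rΔt)=0.98704
t_5 payoffs: 67.2326 53.4849 35.2262 10.9763 0.0000 0.0000
t_4: node(4,0) S=48.2844 payoff=60.8456 vs cont=59.9682 → 60.8456 [stop]  node(4,1) S=64.1279 payoff=45.0021 vs cont=44.3009 → 45.0021 [stop]  node(4,2) S=85.1700 payoff=23.9600 vs cont=23.4927 → 23.9600 [stop]  node(4,3) S=113.1166 payoff=0.0000 vs cont=5.7297 → 5.7297 [wait]  node(4,4) S=150.2333 payoff=0.0000 vs cont=0.0000 → 0.0000 [wait]  ⇒ S*(4)=85.1700
t_3: node(3,0) S=55.6451 payoff=53.4849 vs cont=52.6893 → 53.4849 [stop]  node(3,1) S=73.9038 payoff=35.2262 vs cont=34.6337 → 35.2262 [stop]  node(3,2) S=98.1537 payoff=10.9763 vs cont=15.1718 → 15.1718 [wait]  node(3,3) S=130.3606 payoff=0.0000 vs cont=2.9910 → 2.9910 [wait]  ⇒ S*(3)=73.9038
t_2: node(2,0) S=64.1279 payoff=45.0021 vs cont=44.3009 → 45.0021 [stop]  node(2,1) S=85.1700 payoff=23.9600 vs cont=25.4437 → 25.4437 [wait]  node(2,2) S=113.1166 payoff=0.0000 vs cont=9.3107 → 9.3107 [wait]  ⇒ S*(2)=64.1279
t_1: node(1,0) S=73.9038 payoff=35.2262 vs cont=35.3236 → 35.3236 [wait]  node(1,1) S=98.1537 payoff=10.9763 vs cont=17.6116 → 17.6116 [wait]  ⇒ S*(1)=-
t_0: node(0,0) S=85.1700 payoff=23.9600 vs cont=26.6292 → 26.6292 [wait]  ⇒ S*(0)=-

price = 26.6292
boundary = - - 64.1279 73.9038 85.1700
tree:
26.6292
35.3236 17.6116
45.0021 25.4437 9.3107
53.4849 35.2262 15.1718 2.9910
60.8456 45.0021 23.9600 5.7297 0.0000
67.2326 53.4849 35.2262 10.9763 0.0000 0.0000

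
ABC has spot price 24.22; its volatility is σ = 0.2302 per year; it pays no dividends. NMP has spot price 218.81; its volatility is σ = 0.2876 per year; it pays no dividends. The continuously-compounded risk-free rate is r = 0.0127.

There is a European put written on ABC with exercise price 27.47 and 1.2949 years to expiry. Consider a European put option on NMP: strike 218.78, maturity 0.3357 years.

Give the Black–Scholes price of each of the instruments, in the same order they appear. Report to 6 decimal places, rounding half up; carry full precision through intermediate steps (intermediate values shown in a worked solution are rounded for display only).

price(ABC put K=27.47) = 4.299038
price(NMP put K=218.78) = 14.021894

[ABC put K=27.47]
σ√T = 0.2302·√1.2949 = 0.261953
d₁ = (ln(S/K) + (r+σ²/2)T) / (σ√T) = (ln(24.22/27.47) + (0.0127+0.2302²/2)·1.2949) / 0.261953 = (-0.125916 + 0.050755) / 0.261953 = -0.286925
d₂ = d₁ − σ√T = -0.286925 − 0.261953 = -0.548878
e^{−rT} = 0.983689
N(−d₁) = 0.612915,  N(−d₂) = 0.708455
price = K·e^{−rT}·N(−d₂) − S·N(−d₁) = 19.143841 − 14.844803 = 4.299038
[NMP put K=218.78]
σ√T = 0.2876·√0.3357 = 0.166634
d₁ = (ln(S/K) + (r+σ²/2)T) / (σ√T) = (ln(218.81/218.78) + (0.0127+0.2876²/2)·0.3357) / 0.166634 = (0.000137 + 0.018147) / 0.166634 = 0.109725
d₂ = d₁ − σ√T = 0.109725 − 0.166634 = -0.056909
e^{−rT} = 0.995746
N(−d₁) = 0.456314,  N(−d₂) = 0.522691
price = K·e^{−rT}·N(−d₂) − S·N(−d₁) = 113.867875 − 99.845980 = 14.021894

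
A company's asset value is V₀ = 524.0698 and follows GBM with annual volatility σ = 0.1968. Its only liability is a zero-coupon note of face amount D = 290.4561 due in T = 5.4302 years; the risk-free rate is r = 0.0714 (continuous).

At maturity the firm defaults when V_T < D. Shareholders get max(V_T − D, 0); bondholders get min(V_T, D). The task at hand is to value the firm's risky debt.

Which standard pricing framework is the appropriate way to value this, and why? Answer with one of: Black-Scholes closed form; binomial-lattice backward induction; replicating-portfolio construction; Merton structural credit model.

framework: Merton structural credit model

Key observation: the asked-for credit quantity lives on the firm's capital structure — asset value, asset volatility, debt face 290.4561 — which is the structural model's domain.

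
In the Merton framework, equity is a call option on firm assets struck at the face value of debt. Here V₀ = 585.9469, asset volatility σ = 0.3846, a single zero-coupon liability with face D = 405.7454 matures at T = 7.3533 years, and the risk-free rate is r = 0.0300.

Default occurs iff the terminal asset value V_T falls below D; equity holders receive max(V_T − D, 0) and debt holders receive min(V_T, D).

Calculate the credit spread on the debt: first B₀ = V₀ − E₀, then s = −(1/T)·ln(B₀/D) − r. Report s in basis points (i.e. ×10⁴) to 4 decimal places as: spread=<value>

spread=360.7626

Work the structural quantities from V₀ = 585.9469 against face 405.7454:
d₁ = [ln(V₀/D) + (r + σ²/2)T] / (σ√T)
   = [ln(585.9469/405.7454) + (0.0300 + 0.5·0.3846²)·7.3533] / (0.3846·√7.3533)
   = [0.367503 + 0.764439] / 1.042919 = 1.085360
d₂ = d₁ − σ√T = 1.085360 − 1.042919 = 0.042441
N(d₁) = 0.861119,  N(d₂) = 0.516926,  e^(−rT) = 0.802038
E₀ = V₀·N(d₁) − D·e^(−rT)·N(d₂)
   = 585.9469·0.861119 − 405.7454·0.802038·0.516926 = 336.349973
B₀ = V₀ − E₀ = 585.9469 − 336.349973 = 249.596927
spread = −(1/T)·ln(B₀/D) − r = −(1/7.3533)·ln(249.596927/405.7454) − 0.0300 = 0.03607626
in basis points: 0.03607626 × 10⁴ = 360.7626 bp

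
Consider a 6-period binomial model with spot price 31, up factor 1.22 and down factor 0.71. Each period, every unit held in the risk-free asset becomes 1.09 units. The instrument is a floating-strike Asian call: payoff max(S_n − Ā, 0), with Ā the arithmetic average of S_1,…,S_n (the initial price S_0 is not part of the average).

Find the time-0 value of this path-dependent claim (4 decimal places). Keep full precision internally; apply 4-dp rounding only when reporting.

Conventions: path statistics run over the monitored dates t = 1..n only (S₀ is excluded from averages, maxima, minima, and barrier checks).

Set p* = 0.7451 (from d < R < u); the path-dependent value is the discounted p*-expectation over all price paths.
Enumerate all 2^6 = 64 price paths (U = up ×1.22, D = down ×0.71); each path with k up-moves has probability p*^k·(1−p*)^(6−k).
DDDDDD: Ā=11.0290, payoff=0.0000, prob=0.000274
UDDDDD: Ā=18.9513, payoff=0.0000, prob=0.000802
DUDDDD: Ā=16.3163, payoff=0.0000, prob=0.000802
UUDDDD: Ā=28.0364, payoff=0.0000, prob=0.002344
DDUDDD: Ā=14.4454, payoff=0.0000, prob=0.000802
UDUDDD: Ā=24.8217, payoff=0.0000, prob=0.002344
DUUDDD: Ā=22.1867, payoff=0.0000, prob=0.002344
UUUDDD: Ā=38.1237, payoff=0.0000, prob=0.006851
DDDUDD: Ā=13.1171, payoff=0.0000, prob=0.000802
UDDUDD: Ā=22.5393, payoff=0.0000, prob=0.002344
DUDUDD: Ā=19.9043, payoff=0.0000, prob=0.002344
UUDUDD: Ā=34.2018, payoff=0.0000, prob=0.006851
DDUUDD: Ā=18.0335, payoff=0.0000, prob=0.002344
UDUUDD: Ā=30.9871, payoff=0.0000, prob=0.006851
DUUUDD: Ā=28.3521, payoff=0.0000, prob=0.006851
UUUUDD: Ā=48.7176, payoff=0.0000, prob=0.020026
DDDDUD: Ā=12.1740, payoff=0.0000, prob=0.000802
UDDDUD: Ā=20.9188, payoff=0.0000, prob=0.002344
DUDDUD: Ā=18.2838, payoff=0.0000, prob=0.002344
UUDDUD: Ā=31.4172, payoff=0.0000, prob=0.006851
DDUDUD: Ā=16.4129, payoff=0.0000, prob=0.002344
UDUDUD: Ā=28.2025, payoff=0.0000, prob=0.006851
DUUDUD: Ā=25.5675, payoff=0.0000, prob=0.006851
UUUDUD: Ā=43.9329, payoff=0.0000, prob=0.020026
DDDUUD: Ā=15.0846, payoff=0.0000, prob=0.002344
UDDUUD: Ā=25.9201, payoff=0.0000, prob=0.006851
DUDUUD: Ā=23.2851, payoff=0.0000, prob=0.006851
UUDUUD: Ā=40.0109, payoff=0.0000, prob=0.020026
DDUUUD: Ā=21.4142, payoff=0.0000, prob=0.006851
UDUUUD: Ā=36.7962, payoff=0.0000, prob=0.020026
DUUUUD: Ā=34.1612, payoff=0.4580, prob=0.020026
UUUUUD: Ā=58.6996, payoff=0.7870, prob=0.058538
DDDDDU: Ā=11.5044, payoff=0.0000, prob=0.000802
UDDDDU: Ā=19.7682, payoff=0.0000, prob=0.002344
DUDDDU: Ā=17.1332, payoff=0.0000, prob=0.002344
UUDDDU: Ā=29.4401, payoff=0.0000, prob=0.006851
DDUDDU: Ā=15.2624, payoff=0.0000, prob=0.002344
UDUDDU: Ā=26.2254, payoff=0.0000, prob=0.006851
DUUDDU: Ā=23.5904, payoff=0.0000, prob=0.006851
UUUDDU: Ā=40.5357, payoff=0.0000, prob=0.020026
DDDUDU: Ā=13.9340, payoff=0.0000, prob=0.002344
UDDUDU: Ā=23.9430, payoff=0.0000, prob=0.006851
DUDUDU: Ā=21.3080, payoff=0.0000, prob=0.006851
UUDUDU: Ā=36.6138, payoff=0.0000, prob=0.020026
DDUUDU: Ā=19.4372, payoff=0.7101, prob=0.006851
UDUUDU: Ā=33.3991, payoff=1.2202, prob=0.020026
DUUUDU: Ā=30.7641, payoff=3.8552, prob=0.020026
UUUUDU: Ā=52.8622, payoff=6.6244, prob=0.058538
DDDDUU: Ā=12.9910, payoff=0.0000, prob=0.002344
UDDDUU: Ā=22.3225, payoff=0.0000, prob=0.006851
DUDDUU: Ā=19.6875, payoff=0.4598, prob=0.006851
UUDDUU: Ā=33.8292, payoff=0.7901, prob=0.020026
DDUDUU: Ā=17.8166, payoff=2.3306, prob=0.006851
UDUDUU: Ā=30.6145, payoff=4.0048, prob=0.020026
DUUDUU: Ā=27.9795, payoff=6.6398, prob=0.020026
UUUDUU: Ā=48.0774, payoff=11.4092, prob=0.058538
DDDUUU: Ā=16.4883, payoff=3.6589, prob=0.006851
UDDUUU: Ā=28.3321, payoff=6.2872, prob=0.020026
DUDUUU: Ā=25.6971, payoff=8.9222, prob=0.020026
UUDUUU: Ā=44.1555, payoff=15.3311, prob=0.058538
DDUUUU: Ā=23.8262, payoff=10.7930, prob=0.020026
UDUUUU: Ā=40.9408, payoff=18.5458, prob=0.058538
DUUUUU: Ā=38.3058, payoff=21.1808, prob=0.058538
UUUUUU: Ā=65.8212, payoff=36.3952, prob=0.171112
Price = Σ prob·payoff / R^6 = 11.461952 / 1.677100 = 6.8344

price = 6.8344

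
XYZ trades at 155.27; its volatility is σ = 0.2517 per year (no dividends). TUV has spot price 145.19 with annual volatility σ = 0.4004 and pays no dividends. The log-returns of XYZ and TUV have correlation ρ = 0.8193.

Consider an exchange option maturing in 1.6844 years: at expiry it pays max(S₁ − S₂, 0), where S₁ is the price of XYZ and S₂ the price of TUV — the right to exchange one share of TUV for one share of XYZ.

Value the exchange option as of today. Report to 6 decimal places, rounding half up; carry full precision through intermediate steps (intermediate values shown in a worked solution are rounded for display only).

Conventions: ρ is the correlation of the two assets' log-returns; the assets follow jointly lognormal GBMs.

exchange price = 24.204715

σ_eff = √(σ₁² + σ₂² − 2ρσ₁σ₂) = √(0.2517² + 0.4004² − 2·0.8193·0.2517·0.4004) = 0.241938
d₁ = (ln(S₁/S₂) + (q₂ − q₁ + σ_eff²/2)T) / (σ_eff√T) = (ln(155.27/145.19) + (0.0 − 0.0 + 0.029267)·1.6844) / 0.313997 = 0.370766
d₂ = d₁ − σ_eff√T = 0.370766 − 0.313997 = 0.056768
N(d₁) = 0.644594,  N(d₂) = 0.522635
V = S₁·e^{−q₁T}·N(d₁) − S₂·e^{−q₂T}·N(d₂) = 100.086111 − 75.881396 = 24.204715
Key observation: the rate r is irrelevant here: denominating values in TUV turns the exchange into a ratio option on S₁/S₂, and discounting at r drops out.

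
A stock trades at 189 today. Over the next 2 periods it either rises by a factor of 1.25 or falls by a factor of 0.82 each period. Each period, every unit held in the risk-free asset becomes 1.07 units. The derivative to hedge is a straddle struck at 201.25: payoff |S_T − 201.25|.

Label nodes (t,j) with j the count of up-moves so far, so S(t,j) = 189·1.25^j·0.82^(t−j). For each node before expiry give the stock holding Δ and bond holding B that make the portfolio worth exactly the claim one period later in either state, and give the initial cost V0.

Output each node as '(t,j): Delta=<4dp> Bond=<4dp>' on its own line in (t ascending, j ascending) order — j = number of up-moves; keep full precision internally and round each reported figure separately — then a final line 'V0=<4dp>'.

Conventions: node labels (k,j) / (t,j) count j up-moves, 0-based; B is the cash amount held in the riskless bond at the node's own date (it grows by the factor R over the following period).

(0,0): Delta=0.2578 Bond=-6.3984
(1,0): Delta=-1.0000 Bond=188.0841
(1,1): Delta=0.8519 Bond=-147.1963
V0=42.3216

Risk-neutral probability p* = (R−d)/(u−d) = (1.07−0.82)/(1.25−0.82) = 0.5814.
Payoffs at expiry: V(2,0)=74.1664, V(2,1)=7.5250, V(2,2)=94.0625
(1,0): S=154.9800. Δ = (V_up−V_dn)/(S_up−S_dn) = (7.5250−74.1664)/(193.7250−127.0836) = -1.0000. V = [p*·7.5250 + (1−p*)·74.1664]/1.07 = 33.1041. B = V − Δ·S = 188.0841.
(1,1): S=236.2500. Δ = (V_up−V_dn)/(S_up−S_dn) = (94.0625−7.5250)/(295.3125−193.7250) = 0.8519. V = [p*·94.0625 + (1−p*)·7.5250]/1.07 = 54.0537. B = V − Δ·S = -147.1963.
(0,0): S=189.0000. Δ = (V_up−V_dn)/(S_up−S_dn) = (54.0537−33.1041)/(236.2500−154.9800) = 0.2578. V = [p*·54.0537 + (1−p*)·33.1041]/1.07 = 42.3216. B = V − Δ·S = -6.3984.
As a check, the time-0 holding Δ(0,0)·S0 + B(0,0) comes to 42.3216 — exactly V0.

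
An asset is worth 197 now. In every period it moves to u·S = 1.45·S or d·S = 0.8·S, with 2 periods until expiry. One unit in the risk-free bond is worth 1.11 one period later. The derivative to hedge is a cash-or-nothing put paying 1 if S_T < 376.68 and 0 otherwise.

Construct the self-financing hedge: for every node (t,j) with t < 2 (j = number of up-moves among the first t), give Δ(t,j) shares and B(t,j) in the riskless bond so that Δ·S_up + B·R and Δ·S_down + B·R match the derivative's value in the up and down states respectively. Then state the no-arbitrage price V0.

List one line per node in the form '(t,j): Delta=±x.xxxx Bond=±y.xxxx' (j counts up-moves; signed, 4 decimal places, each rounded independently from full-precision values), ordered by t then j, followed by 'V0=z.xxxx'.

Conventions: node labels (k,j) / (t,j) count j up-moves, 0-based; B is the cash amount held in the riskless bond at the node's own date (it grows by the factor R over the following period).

(0,0): Delta=-0.0034 Bond=1.2880
(1,0): Delta=0.0000 Bond=0.9009
(1,1): Delta=-0.0054 Bond=2.0097
V0=0.6270

Since d<R<u, set p* = (R−d)/(u−d) = 0.4769; price each node as the discounted p*-expectation of its children.
Payoffs at expiry: V(2,0)=1.0000, V(2,1)=1.0000, V(2,2)=0.0000
(1,0): S=157.6000. Δ = (V_up−V_dn)/(S_up−S_dn) = (1.0000−1.0000)/(228.5200−126.0800) = 0.0000. V = [p*·1.0000 + (1−p*)·1.0000]/1.11 = 0.9009. B = V − Δ·S = 0.9009.
(1,1): S=285.6500. Δ = (V_up−V_dn)/(S_up−S_dn) = (0.0000−1.0000)/(414.1925−228.5200) = -0.0054. V = [p*·0.0000 + (1−p*)·1.0000]/1.11 = 0.4712. B = V − Δ·S = 2.0097.
(0,0): S=197.0000. Δ = (V_up−V_dn)/(S_up−S_dn) = (0.4712−0.9009)/(285.6500−157.6000) = -0.0034. V = [p*·0.4712 + (1−p*)·0.9009]/1.11 = 0.6270. B = V − Δ·S = 1.2880.
As a check, the time-0 holding Δ(0,0)·S0 + B(0,0) comes to 0.6270 — exactly V0.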